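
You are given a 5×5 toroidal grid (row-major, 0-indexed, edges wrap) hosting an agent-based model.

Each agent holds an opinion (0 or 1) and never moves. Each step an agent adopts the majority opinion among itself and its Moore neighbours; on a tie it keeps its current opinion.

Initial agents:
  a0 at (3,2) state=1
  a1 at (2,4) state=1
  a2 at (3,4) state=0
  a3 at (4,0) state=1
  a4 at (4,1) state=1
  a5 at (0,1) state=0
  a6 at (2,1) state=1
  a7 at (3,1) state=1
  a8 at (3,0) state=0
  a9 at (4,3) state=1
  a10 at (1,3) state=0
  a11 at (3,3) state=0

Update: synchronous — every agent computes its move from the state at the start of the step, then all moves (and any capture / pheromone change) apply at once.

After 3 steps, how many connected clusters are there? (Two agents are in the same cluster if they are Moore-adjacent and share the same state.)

t=1: a0@(3,2):1 a1@(2,4):0 a2@(3,4):0 a3@(4,0):1 a4@(4,1):1 a5@(0,1):1 a6@(2,1):1 a7@(3,1):1 a8@(3,0):1 a9@(4,3):1 a10@(1,3):0 a11@(3,3):1
t=2: a0@(3,2):1 a1@(2,4):0 a2@(3,4):1 a3@(4,0):1 a4@(4,1):1 a5@(0,1):1 a6@(2,1):1 a7@(3,1):1 a8@(3,0):1 a9@(4,3):1 a10@(1,3):0 a11@(3,3):1
t=3: a0@(3,2):1 a1@(2,4):1 a2@(3,4):1 a3@(4,0):1 a4@(4,1):1 a5@(0,1):1 a6@(2,1):1 a7@(3,1):1 a8@(3,0):1 a9@(4,3):1 a10@(1,3):0 a11@(3,3):1

2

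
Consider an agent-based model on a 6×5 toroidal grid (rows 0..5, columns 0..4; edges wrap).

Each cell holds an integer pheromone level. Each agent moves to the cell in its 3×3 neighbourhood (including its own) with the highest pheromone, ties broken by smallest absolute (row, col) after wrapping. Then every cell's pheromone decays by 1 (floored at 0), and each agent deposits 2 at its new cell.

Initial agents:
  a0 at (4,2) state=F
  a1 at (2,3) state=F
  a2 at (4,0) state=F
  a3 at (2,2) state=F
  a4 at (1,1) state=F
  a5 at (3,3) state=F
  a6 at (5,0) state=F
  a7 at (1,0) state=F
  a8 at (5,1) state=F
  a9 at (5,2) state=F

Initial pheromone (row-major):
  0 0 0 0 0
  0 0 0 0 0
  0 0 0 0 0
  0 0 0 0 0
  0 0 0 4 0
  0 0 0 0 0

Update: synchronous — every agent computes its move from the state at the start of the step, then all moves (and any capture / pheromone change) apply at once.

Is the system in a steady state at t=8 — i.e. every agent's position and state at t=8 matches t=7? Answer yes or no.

yes

t=1: a0@(4,3) a1@(1,2) a2@(3,0) a3@(1,1) a4@(0,0) a5@(4,3) a6@(0,0) a7@(0,0) a8@(0,0) a9@(4,3) | pheromone: 8 0 0 0 0 / 0 2 2 0 0 / 0 0 0 0 0 / 2 0 0 0 0 / 0 0 0 9 0 / 0 0 0 0 0
t=2: a0@(4,3) a1@(1,1) a2@(3,0) a3@(0,0) a4@(0,0) a5@(4,3) a6@(0,0) a7@(0,0) a8@(0,0) a9@(4,3) | pheromone: 17 0 0 0 0 / 0 3 1 0 0 / 0 0 0 0 0 / 3 0 0 0 0 / 0 0 0 14 0 / 0 0 0 0 0
t=3: a0@(4,3) a1@(0,0) a2@(3,0) a3@(0,0) a4@(0,0) a5@(4,3) a6@(0,0) a7@(0,0) a8@(0,0) a9@(4,3) | pheromone: 28 0 0 0 0 / 0 2 0 0 0 / 0 0 0 0 0 / 4 0 0 0 0 / 0 0 0 19 0 / 0 0 0 0 0
t=4: a0@(4,3) a1@(0,0) a2@(3,0) a3@(0,0) a4@(0,0) a5@(4,3) a6@(0,0) a7@(0,0) a8@(0,0) a9@(4,3) | pheromone: 39 0 0 0 0 / 0 1 0 0 0 / 0 0 0 0 0 / 5 0 0 0 0 / 0 0 0 24 0 / 0 0 0 0 0
t=5: a0@(4,3) a1@(0,0) a2@(3,0) a3@(0,0) a4@(0,0) a5@(4,3) a6@(0,0) a7@(0,0) a8@(0,0) a9@(4,3) | pheromone: 50 0 0 0 0 / 0 0 0 0 0 / 0 0 0 0 0 / 6 0 0 0 0 / 0 0 0 29 0 / 0 0 0 0 0
t=6: a0@(4,3) a1@(0,0) a2@(3,0) a3@(0,0) a4@(0,0) a5@(4,3) a6@(0,0) a7@(0,0) a8@(0,0) a9@(4,3) | pheromone: 61 0 0 0 0 / 0 0 0 0 0 / 0 0 0 0 0 / 7 0 0 0 0 / 0 0 0 34 0 / 0 0 0 0 0
t=7: a0@(4,3) a1@(0,0) a2@(3,0) a3@(0,0) a4@(0,0) a5@(4,3) a6@(0,0) a7@(0,0) a8@(0,0) a9@(4,3) | pheromone: 72 0 0 0 0 / 0 0 0 0 0 / 0 0 0 0 0 / 8 0 0 0 0 / 0 0 0 39 0 / 0 0 0 0 0
t=8: a0@(4,3) a1@(0,0) a2@(3,0) a3@(0,0) a4@(0,0) a5@(4,3) a6@(0,0) a7@(0,0) a8@(0,0) a9@(4,3) | pheromone: 83 0 0 0 0 / 0 0 0 0 0 / 0 0 0 0 0 / 9 0 0 0 0 / 0 0 0 44 0 / 0 0 0 0 0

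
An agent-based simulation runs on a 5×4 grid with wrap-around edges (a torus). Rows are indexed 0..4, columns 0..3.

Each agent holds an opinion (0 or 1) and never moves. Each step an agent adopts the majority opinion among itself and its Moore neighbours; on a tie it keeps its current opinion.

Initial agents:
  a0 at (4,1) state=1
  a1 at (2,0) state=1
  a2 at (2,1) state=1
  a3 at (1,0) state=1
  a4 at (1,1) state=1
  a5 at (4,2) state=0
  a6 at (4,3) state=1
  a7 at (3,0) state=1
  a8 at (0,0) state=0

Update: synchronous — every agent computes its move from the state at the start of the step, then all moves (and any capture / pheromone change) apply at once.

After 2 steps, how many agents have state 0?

t=1: a0@(4,1):1 a1@(2,0):1 a2@(2,1):1 a3@(1,0):1 a4@(1,1):1 a5@(4,2):1 a6@(4,3):1 a7@(3,0):1 a8@(0,0):1
t=2: (unchanged — steady state)

0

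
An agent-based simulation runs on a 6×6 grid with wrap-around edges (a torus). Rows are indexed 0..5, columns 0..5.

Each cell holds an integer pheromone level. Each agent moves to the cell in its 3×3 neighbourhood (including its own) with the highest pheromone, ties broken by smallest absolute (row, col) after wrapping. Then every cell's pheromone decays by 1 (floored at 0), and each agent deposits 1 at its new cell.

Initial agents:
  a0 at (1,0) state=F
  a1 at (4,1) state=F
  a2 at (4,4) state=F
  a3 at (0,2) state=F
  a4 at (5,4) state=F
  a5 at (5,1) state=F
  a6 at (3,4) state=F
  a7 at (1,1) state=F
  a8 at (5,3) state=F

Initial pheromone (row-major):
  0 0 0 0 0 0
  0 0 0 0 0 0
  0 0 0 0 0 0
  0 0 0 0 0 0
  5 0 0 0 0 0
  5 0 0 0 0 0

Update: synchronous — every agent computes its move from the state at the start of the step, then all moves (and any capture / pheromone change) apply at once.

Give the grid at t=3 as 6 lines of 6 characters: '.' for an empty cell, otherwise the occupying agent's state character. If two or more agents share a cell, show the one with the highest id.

t=1: a0@(0,0) a1@(4,0) a2@(3,3) a3@(0,1) a4@(0,3) a5@(4,0) a6@(2,3) a7@(0,0) a8@(0,2) | pheromone: 2 1 1 1 0 0 / 0 0 0 0 0 0 / 0 0 0 1 0 0 / 0 0 0 1 0 0 / 6 0 0 0 0 0 / 4 0 0 0 0 0
t=2: a0@(5,0) a1@(4,0) a2@(2,3) a3@(5,0) a4@(0,2) a5@(4,0) a6@(2,3) a7@(5,0) a8@(0,1) | pheromone: 1 1 1 0 0 0 / 0 0 0 0 0 0 / 0 0 0 2 0 0 / 0 0 0 0 0 0 / 7 0 0 0 0 0 / 6 0 0 0 0 0
t=3: a0@(4,0) a1@(4,0) a2@(2,3) a3@(4,0) a4@(0,1) a5@(4,0) a6@(2,3) a7@(4,0) a8@(5,0) | pheromone: 0 1 0 0 0 0 / 0 0 0 0 0 0 / 0 0 0 3 0 0 / 0 0 0 0 0 0 / 11 0 0 0 0 0 / 6 0 0 0 0 0

.F....
......
...F..
......
F.....
F.....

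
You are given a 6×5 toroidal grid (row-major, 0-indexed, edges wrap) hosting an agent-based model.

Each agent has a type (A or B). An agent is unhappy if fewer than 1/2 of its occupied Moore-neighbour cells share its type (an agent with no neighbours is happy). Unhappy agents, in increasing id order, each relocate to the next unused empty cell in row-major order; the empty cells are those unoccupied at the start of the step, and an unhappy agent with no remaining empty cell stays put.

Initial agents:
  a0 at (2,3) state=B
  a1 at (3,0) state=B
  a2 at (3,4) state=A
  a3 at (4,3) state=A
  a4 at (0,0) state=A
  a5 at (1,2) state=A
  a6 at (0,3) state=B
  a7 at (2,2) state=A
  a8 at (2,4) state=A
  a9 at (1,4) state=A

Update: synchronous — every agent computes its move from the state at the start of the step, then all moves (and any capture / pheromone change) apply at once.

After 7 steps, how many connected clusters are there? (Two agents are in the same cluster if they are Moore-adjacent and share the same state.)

t=1: a0@(0,1):B a1@(0,2):B a2@(3,4):A a3@(4,3):A a4@(0,0):A a5@(0,4):A a6@(1,0):B a7@(2,2):A a8@(2,4):A a9@(1,4):A
t=2: a0@(0,1):B a1@(0,2):B a2@(3,4):A a3@(4,3):A a4@(0,0):A a5@(0,4):A a6@(0,3):B a7@(2,2):A a8@(2,4):A a9@(1,4):A
t=3: a0@(0,1):B a1@(0,2):B a2@(3,4):A a3@(4,3):A a4@(0,0):A a5@(0,4):A a6@(1,0):B a7@(2,2):A a8@(2,4):A a9@(1,4):A
t=4: a0@(0,1):B a1@(0,2):B a2@(3,4):A a3@(4,3):A a4@(0,0):A a5@(0,4):A a6@(0,3):B a7@(2,2):A a8@(2,4):A a9@(1,4):A
t=5: a0@(0,1):B a1@(0,2):B a2@(3,4):A a3@(4,3):A a4@(0,0):A a5@(0,4):A a6@(1,0):B a7@(2,2):A a8@(2,4):A a9@(1,4):A
t=6: a0@(0,1):B a1@(0,2):B a2@(3,4):A a3@(4,3):A a4@(0,0):A a5@(0,4):A a6@(0,3):B a7@(2,2):A a8@(2,4):A a9@(1,4):A
t=7: a0@(0,1):B a1@(0,2):B a2@(3,4):A a3@(4,3):A a4@(0,0):A a5@(0,4):A a6@(1,0):B a7@(2,2):A a8@(2,4):A a9@(1,4):A

3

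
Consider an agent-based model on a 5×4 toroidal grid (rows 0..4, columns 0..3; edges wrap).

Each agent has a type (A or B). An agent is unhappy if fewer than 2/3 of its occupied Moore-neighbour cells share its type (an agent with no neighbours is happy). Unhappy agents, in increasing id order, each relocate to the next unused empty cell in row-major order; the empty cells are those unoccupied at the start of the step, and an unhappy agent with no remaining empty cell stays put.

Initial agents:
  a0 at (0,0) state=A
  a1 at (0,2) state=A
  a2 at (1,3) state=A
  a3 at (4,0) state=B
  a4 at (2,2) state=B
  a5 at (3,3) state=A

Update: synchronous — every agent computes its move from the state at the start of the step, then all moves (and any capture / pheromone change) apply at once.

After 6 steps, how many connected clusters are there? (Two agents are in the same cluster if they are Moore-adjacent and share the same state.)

3

t=1: a0@(0,1):A a1@(0,2):A a2@(1,3):A a3@(0,3):B a4@(1,0):B a5@(1,1):A
t=2: a0@(0,1):A a1@(0,2):A a2@(0,0):A a3@(1,2):B a4@(2,0):B a5@(1,1):A
t=3: a0@(0,1):A a1@(0,2):A a2@(0,0):A a3@(0,3):B a4@(1,0):B a5@(1,3):A
t=4: a0@(0,1):A a1@(0,2):A a2@(1,1):A a3@(1,2):B a4@(2,0):B a5@(2,1):A
t=5: a0@(0,1):A a1@(0,2):A a2@(0,0):A a3@(0,3):B a4@(1,0):B a5@(1,3):A
t=6: a0@(0,1):A a1@(0,2):A a2@(1,1):A a3@(1,2):B a4@(2,0):B a5@(2,1):A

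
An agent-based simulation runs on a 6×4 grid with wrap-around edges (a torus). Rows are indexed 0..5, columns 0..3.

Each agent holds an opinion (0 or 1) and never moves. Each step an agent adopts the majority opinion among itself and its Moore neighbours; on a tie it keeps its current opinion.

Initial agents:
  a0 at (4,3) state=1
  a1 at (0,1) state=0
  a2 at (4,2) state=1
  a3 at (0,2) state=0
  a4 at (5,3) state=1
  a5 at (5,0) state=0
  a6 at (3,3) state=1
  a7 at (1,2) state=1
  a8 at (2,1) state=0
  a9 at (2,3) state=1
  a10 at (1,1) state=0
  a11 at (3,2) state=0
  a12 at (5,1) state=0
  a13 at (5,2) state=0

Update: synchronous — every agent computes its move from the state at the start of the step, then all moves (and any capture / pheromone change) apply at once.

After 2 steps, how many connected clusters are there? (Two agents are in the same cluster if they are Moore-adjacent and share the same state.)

t=1: a0@(4,3):1 a1@(0,1):0 a2@(4,2):1 a3@(0,2):0 a4@(5,3):1 a5@(5,0):0 a6@(3,3):1 a7@(1,2):0 a8@(2,1):0 a9@(2,3):1 a10@(1,1):0 a11@(3,2):1 a12@(5,1):0 a13@(5,2):0
t=2: (unchanged — steady state)

2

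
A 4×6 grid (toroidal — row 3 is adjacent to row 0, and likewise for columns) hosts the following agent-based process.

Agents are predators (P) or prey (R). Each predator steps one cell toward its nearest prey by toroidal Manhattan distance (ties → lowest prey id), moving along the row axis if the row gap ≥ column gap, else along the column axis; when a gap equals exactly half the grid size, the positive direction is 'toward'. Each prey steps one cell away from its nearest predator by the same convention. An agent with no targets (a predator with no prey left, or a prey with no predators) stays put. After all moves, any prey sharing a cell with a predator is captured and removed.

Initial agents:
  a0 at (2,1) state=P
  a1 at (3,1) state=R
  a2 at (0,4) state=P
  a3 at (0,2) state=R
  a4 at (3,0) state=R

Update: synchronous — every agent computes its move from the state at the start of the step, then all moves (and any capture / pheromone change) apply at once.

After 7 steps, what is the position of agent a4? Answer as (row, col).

t=1: a0@(3,1):P a1@(0,1):R a2@(0,3):P a3@(0,1):R a4@(0,0):R
t=2: a0@(0,1):P a1@(1,1):R a2@(0,2):P a3@(1,1):R a4@(1,0):R
t=3: a0@(1,1):P a1@(2,1):R a2@(1,2):P a3@(2,1):R a4@(2,0):R
t=4: a0@(2,1):P a1@(3,1):R a2@(2,2):P a3@(3,1):R a4@(3,0):R
t=5: a0@(3,1):P a1@(0,1):R a2@(3,2):P a3@(0,1):R a4@(0,0):R
t=6: a0@(0,1):P a1@(1,1):R a2@(0,2):P a3@(1,1):R a4@(1,0):R
t=7: a0@(1,1):P a1@(2,1):R a2@(1,2):P a3@(2,1):R a4@(2,0):R

(2, 0)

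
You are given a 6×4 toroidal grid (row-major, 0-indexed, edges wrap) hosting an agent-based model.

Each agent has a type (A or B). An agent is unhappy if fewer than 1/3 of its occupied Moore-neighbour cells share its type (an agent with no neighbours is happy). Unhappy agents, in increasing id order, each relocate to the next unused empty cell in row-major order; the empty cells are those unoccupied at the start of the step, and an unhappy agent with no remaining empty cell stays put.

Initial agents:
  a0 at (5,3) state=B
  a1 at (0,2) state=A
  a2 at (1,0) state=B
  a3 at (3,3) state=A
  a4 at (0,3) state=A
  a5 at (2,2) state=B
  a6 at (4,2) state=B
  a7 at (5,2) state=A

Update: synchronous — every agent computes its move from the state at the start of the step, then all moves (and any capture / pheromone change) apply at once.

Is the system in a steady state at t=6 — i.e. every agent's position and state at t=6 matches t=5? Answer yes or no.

yes

t=1: a0@(0,0):B a1@(0,2):A a2@(0,1):B a3@(1,1):A a4@(0,3):A a5@(1,2):B a6@(4,2):B a7@(5,2):A
t=2: a0@(0,0):B a1@(0,2):A a2@(0,1):B a3@(1,0):A a4@(0,3):A a5@(1,3):B a6@(2,0):B a7@(5,2):A
t=3: a0@(0,0):B a1@(0,2):A a2@(1,1):B a3@(1,2):A a4@(0,3):A a5@(1,3):B a6@(2,0):B a7@(5,2):A
t=4: (unchanged — steady state)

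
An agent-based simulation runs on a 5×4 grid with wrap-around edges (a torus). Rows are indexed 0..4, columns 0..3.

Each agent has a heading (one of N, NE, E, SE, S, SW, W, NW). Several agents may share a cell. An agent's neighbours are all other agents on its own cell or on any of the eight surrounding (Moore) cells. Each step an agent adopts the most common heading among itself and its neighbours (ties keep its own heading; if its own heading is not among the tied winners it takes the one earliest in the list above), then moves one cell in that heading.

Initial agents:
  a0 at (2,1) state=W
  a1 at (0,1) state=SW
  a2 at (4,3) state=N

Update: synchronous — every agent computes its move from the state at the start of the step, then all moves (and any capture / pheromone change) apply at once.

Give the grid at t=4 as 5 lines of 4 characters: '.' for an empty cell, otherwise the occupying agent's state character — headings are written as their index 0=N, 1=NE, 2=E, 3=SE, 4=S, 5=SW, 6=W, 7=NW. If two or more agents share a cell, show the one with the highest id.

...0
....
.6..
....
.5..

t=1: a0@(2,0):W a1@(1,0):SW a2@(3,3):N
t=2: a0@(2,3):W a1@(2,3):SW a2@(2,3):N
t=3: a0@(2,2):W a1@(3,2):SW a2@(1,3):N
t=4: a0@(2,1):W a1@(4,1):SW a2@(0,3):N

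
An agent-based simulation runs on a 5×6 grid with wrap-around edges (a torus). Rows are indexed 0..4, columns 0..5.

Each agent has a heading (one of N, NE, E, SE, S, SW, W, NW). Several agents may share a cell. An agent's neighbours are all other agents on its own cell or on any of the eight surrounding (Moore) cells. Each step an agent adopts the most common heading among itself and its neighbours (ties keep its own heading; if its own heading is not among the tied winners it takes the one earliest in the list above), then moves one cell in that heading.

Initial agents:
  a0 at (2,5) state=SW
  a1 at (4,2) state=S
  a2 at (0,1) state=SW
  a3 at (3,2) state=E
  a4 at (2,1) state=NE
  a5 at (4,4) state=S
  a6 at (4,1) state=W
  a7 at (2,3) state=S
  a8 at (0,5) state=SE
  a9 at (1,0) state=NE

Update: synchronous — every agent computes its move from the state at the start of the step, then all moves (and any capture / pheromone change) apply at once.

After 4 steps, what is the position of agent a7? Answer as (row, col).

t=1: a0@(3,4):SW a1@(0,2):S a2@(1,0):SW a3@(4,2):S a4@(1,2):NE a5@(0,4):S a6@(4,0):W a7@(3,3):S a8@(1,0):SE a9@(0,1):NE
t=2: a0@(4,3):SW a1@(1,2):S a2@(2,5):SW a3@(0,2):S a4@(0,3):NE a5@(1,4):S a6@(4,5):W a7@(4,3):S a8@(2,1):SE a9@(4,2):NE
t=3: a0@(3,4):NE a1@(2,2):S a2@(3,4):SW a3@(1,2):S a4@(1,3):S a5@(2,4):S a6@(4,4):W a7@(0,3):S a8@(3,2):SE a9@(3,3):NE
t=4: a0@(2,5):NE a1@(3,2):S a2@(2,5):NE a3@(2,2):S a4@(2,3):S a5@(3,4):S a6@(3,5):NE a7@(1,3):S a8@(4,3):SE a9@(2,4):NE

(1, 3)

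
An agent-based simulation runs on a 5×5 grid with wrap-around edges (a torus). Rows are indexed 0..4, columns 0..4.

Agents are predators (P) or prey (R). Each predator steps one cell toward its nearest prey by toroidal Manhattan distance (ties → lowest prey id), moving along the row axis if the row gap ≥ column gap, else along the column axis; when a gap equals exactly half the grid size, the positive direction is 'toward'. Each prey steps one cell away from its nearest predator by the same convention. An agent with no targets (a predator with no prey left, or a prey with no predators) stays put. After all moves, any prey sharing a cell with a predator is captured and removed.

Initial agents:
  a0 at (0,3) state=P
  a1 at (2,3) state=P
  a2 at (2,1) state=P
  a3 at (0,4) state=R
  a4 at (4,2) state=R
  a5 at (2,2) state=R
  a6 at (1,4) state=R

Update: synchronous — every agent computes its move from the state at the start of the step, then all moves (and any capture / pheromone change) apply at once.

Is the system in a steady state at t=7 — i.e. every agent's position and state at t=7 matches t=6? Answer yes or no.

t=1: a0@(0,4):P a1@(2,2):P a2@(2,2):P a3@(0,0):R a4@(3,2):R a5@(2,1):R a6@(2,4):R
t=2: a0@(0,0):P a1@(3,2):P a2@(3,2):P a3@(0,1):R a4@(4,2):R a5@(2,0):R a6@(3,4):R
t=3: a0@(0,1):P a1@(4,2):P a2@(4,2):P a3@(0,2):R a4@(0,2):R a5@(3,0):R a6@(3,0):R
t=4: a0@(0,2):P a1@(0,2):P a2@(0,2):P a3@(0,3):R a4@(0,3):R a5@(2,0):R a6@(2,0):R
t=5: a0@(0,3):P a1@(0,3):P a2@(0,3):P a3@(0,4):R a4@(0,4):R a5@(3,0):R a6@(3,0):R
t=6: a0@(0,4):P a1@(0,4):P a2@(0,4):P a3@(0,0):R a4@(0,0):R a5@(2,0):R a6@(2,0):R
t=7: a0@(0,0):P a1@(0,0):P a2@(0,0):P a3@(0,1):R a4@(0,1):R a5@(3,0):R a6@(3,0):R

no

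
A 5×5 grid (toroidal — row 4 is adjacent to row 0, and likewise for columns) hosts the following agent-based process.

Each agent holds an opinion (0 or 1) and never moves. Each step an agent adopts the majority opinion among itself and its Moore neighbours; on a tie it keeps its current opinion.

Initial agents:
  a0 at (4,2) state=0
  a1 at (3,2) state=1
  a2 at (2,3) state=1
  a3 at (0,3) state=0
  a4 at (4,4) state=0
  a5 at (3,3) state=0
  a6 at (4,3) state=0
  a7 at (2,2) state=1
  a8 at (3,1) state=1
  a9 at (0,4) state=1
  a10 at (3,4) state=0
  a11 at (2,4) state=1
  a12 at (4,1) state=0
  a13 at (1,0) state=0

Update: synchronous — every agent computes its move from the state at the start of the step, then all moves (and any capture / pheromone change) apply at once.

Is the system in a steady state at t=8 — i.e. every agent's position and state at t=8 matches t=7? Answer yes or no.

t=1: a0@(4,2):0 a1@(3,2):1 a2@(2,3):1 a3@(0,3):0 a4@(4,4):0 a5@(3,3):0 a6@(4,3):0 a7@(2,2):1 a8@(3,1):1 a9@(0,4):0 a10@(3,4):0 a11@(2,4):0 a12@(4,1):0 a13@(1,0):1
t=2: a0@(4,2):0 a1@(3,2):1 a2@(2,3):1 a3@(0,3):0 a4@(4,4):0 a5@(3,3):0 a6@(4,3):0 a7@(2,2):1 a8@(3,1):1 a9@(0,4):0 a10@(3,4):0 a11@(2,4):0 a12@(4,1):0 a13@(1,0):0
t=3: (unchanged — steady state)

yes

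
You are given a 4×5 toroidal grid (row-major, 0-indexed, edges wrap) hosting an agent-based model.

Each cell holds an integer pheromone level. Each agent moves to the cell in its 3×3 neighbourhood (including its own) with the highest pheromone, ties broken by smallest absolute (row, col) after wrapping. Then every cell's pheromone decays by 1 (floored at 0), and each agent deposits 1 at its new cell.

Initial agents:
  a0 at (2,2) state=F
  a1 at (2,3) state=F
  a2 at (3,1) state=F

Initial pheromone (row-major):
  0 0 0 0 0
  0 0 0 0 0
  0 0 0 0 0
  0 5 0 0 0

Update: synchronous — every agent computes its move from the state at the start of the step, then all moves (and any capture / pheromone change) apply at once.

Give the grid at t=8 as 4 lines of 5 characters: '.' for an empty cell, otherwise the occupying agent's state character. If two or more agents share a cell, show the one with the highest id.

.....
..F..
.....
.F...

t=1: a0@(3,1) a1@(1,2) a2@(3,1) | pheromone: 0 0 0 0 0 / 0 0 1 0 0 / 0 0 0 0 0 / 0 6 0 0 0
t=2: a0@(3,1) a1@(1,2) a2@(3,1) | pheromone: 0 0 0 0 0 / 0 0 1 0 0 / 0 0 0 0 0 / 0 7 0 0 0
t=3: a0@(3,1) a1@(1,2) a2@(3,1) | pheromone: 0 0 0 0 0 / 0 0 1 0 0 / 0 0 0 0 0 / 0 8 0 0 0
t=4: a0@(3,1) a1@(1,2) a2@(3,1) | pheromone: 0 0 0 0 0 / 0 0 1 0 0 / 0 0 0 0 0 / 0 9 0 0 0
t=5: a0@(3,1) a1@(1,2) a2@(3,1) | pheromone: 0 0 0 0 0 / 0 0 1 0 0 / 0 0 0 0 0 / 0 10 0 0 0
t=6: a0@(3,1) a1@(1,2) a2@(3,1) | pheromone: 0 0 0 0 0 / 0 0 1 0 0 / 0 0 0 0 0 / 0 11 0 0 0
t=7: a0@(3,1) a1@(1,2) a2@(3,1) | pheromone: 0 0 0 0 0 / 0 0 1 0 0 / 0 0 0 0 0 / 0 12 0 0 0
t=8: a0@(3,1) a1@(1,2) a2@(3,1) | pheromone: 0 0 0 0 0 / 0 0 1 0 0 / 0 0 0 0 0 / 0 13 0 0 0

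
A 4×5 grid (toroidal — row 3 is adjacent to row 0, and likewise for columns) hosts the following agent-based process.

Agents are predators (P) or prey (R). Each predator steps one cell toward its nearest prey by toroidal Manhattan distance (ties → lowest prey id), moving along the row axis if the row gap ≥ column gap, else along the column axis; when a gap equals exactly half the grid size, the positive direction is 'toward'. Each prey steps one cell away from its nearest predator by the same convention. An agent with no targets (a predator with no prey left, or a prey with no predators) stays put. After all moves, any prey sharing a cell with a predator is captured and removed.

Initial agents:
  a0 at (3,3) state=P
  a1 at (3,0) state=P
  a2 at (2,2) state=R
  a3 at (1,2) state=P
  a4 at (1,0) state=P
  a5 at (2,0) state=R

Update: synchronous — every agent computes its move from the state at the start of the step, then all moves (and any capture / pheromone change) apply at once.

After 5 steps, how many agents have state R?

2

t=1: a0@(2,3):P a1@(2,0):P a2@(3,2):R a3@(2,2):P a4@(2,0):P a5@(1,0):R
t=2: a0@(3,3):P a1@(1,0):P a2@(0,2):R a3@(3,2):P a4@(1,0):P a5@(0,0):R
t=3: a0@(0,3):P a1@(0,0):P a2@(1,2):R a3@(0,2):P a4@(0,0):P a5@(3,0):R
t=4: a0@(1,3):P a1@(3,0):P a2@(2,2):R a3@(1,2):P a4@(3,0):P a5@(2,0):R
t=5: a0@(2,3):P a1@(2,0):P a2@(3,2):R a3@(2,2):P a4@(2,0):P a5@(1,0):R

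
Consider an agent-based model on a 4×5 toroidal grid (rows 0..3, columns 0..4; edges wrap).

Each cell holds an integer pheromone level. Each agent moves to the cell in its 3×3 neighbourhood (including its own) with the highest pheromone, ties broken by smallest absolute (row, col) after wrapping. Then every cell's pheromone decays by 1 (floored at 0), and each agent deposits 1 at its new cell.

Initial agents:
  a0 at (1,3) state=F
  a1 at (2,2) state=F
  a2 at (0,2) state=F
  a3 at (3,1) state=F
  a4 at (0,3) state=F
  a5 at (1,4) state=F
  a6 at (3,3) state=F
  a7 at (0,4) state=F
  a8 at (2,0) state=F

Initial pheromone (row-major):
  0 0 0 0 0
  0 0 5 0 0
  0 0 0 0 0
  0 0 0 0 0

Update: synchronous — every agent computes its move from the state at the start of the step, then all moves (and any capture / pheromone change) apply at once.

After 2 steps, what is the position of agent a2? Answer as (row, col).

t=1: a0@(1,2) a1@(1,2) a2@(1,2) a3@(0,0) a4@(1,2) a5@(0,0) a6@(0,2) a7@(0,0) a8@(1,0) | pheromone: 3 0 1 0 0 / 1 0 8 0 0 / 0 0 0 0 0 / 0 0 0 0 0
t=2: a0@(1,2) a1@(1,2) a2@(1,2) a3@(0,0) a4@(1,2) a5@(0,0) a6@(1,2) a7@(0,0) a8@(0,0) | pheromone: 6 0 0 0 0 / 0 0 12 0 0 / 0 0 0 0 0 / 0 0 0 0 0

(1, 2)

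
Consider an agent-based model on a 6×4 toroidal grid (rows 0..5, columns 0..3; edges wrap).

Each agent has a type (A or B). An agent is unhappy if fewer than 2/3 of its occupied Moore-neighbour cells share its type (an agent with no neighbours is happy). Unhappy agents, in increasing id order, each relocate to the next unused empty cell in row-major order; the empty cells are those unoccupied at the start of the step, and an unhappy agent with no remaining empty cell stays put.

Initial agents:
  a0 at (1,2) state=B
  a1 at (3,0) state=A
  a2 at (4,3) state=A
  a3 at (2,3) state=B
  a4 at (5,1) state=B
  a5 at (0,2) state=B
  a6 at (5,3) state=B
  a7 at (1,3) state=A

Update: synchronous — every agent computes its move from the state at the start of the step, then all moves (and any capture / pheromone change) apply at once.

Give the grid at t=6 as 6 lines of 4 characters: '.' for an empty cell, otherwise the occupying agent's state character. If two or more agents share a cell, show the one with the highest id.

t=1: a0@(1,2):B a1@(0,0):A a2@(0,1):A a3@(0,3):B a4@(5,1):B a5@(0,2):B a6@(1,0):B a7@(1,1):A
t=2: a0@(1,3):B a1@(2,0):A a2@(2,1):A a3@(0,3):B a4@(2,2):B a5@(2,3):B a6@(3,0):B a7@(3,1):A
t=3: a0@(1,3):B a1@(0,0):A a2@(0,1):A a3@(0,3):B a4@(0,2):B a5@(2,3):B a6@(1,0):B a7@(1,1):A
t=4: a0@(1,3):B a1@(1,2):A a2@(2,0):A a3@(0,3):B a4@(2,1):B a5@(2,3):B a6@(2,2):B a7@(3,0):A
t=5: a0@(0,0):B a1@(0,1):A a2@(0,2):A a3@(1,0):B a4@(1,1):B a5@(3,1):B a6@(2,2):B a7@(3,2):A
t=6: a0@(0,0):B a1@(0,3):A a2@(1,2):A a3@(1,0):B a4@(1,3):B a5@(2,0):B a6@(2,2):B a7@(2,1):A

B..A
B.AB
BAB.
....
....
....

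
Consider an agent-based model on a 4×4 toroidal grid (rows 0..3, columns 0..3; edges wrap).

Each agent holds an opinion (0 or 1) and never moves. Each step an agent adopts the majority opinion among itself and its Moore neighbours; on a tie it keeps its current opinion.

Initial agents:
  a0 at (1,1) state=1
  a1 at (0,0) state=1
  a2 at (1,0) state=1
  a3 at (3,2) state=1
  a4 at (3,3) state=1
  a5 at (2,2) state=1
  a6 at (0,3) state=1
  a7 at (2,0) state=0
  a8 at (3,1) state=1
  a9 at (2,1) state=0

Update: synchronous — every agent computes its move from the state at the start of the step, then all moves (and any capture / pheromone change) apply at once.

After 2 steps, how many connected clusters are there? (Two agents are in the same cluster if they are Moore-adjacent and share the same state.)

t=1: a0@(1,1):1 a1@(0,0):1 a2@(1,0):1 a3@(3,2):1 a4@(3,3):1 a5@(2,2):1 a6@(0,3):1 a7@(2,0):1 a8@(3,1):1 a9@(2,1):1
t=2: (unchanged — steady state)

1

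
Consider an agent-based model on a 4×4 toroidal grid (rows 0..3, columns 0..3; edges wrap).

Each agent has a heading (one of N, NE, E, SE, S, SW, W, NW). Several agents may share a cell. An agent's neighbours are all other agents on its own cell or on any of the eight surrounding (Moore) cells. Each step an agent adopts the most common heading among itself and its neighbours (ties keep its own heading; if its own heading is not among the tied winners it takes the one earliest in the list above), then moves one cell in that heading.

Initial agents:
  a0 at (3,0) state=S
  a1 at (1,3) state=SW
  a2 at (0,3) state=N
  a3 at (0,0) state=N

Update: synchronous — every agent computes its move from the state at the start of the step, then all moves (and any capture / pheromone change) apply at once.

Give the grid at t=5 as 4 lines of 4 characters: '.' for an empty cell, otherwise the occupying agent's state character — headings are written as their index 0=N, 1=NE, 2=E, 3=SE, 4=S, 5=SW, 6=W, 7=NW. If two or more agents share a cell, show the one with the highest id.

t=1: a0@(2,0):N a1@(0,3):N a2@(3,3):N a3@(3,0):N
t=2: a0@(1,0):N a1@(3,3):N a2@(2,3):N a3@(2,0):N
t=3: a0@(0,0):N a1@(2,3):N a2@(1,3):N a3@(1,0):N
t=4: a0@(3,0):N a1@(1,3):N a2@(0,3):N a3@(0,0):N
t=5: a0@(2,0):N a1@(0,3):N a2@(3,3):N a3@(3,0):N

...0
....
0...
0..0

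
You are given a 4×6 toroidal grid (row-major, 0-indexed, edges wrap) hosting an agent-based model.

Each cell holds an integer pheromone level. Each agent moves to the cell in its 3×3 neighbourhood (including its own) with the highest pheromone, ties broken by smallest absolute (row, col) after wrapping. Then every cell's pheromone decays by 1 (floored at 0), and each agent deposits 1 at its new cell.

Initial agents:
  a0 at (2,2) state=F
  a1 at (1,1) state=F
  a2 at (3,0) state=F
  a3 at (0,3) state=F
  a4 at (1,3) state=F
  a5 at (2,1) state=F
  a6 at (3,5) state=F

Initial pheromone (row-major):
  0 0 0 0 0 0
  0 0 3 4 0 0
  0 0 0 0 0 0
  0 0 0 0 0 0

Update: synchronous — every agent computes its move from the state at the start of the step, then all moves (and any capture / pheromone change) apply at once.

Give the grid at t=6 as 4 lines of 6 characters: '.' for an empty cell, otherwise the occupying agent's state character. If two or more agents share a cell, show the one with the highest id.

t=1: a0@(1,3) a1@(1,2) a2@(0,0) a3@(1,3) a4@(1,3) a5@(1,2) a6@(0,0) | pheromone: 2 0 0 0 0 0 / 0 0 4 6 0 0 / 0 0 0 0 0 0 / 0 0 0 0 0 0
t=2: a0@(1,3) a1@(1,3) a2@(0,0) a3@(1,3) a4@(1,3) a5@(1,3) a6@(0,0) | pheromone: 3 0 0 0 0 0 / 0 0 3 10 0 0 / 0 0 0 0 0 0 / 0 0 0 0 0 0
t=3: a0@(1,3) a1@(1,3) a2@(0,0) a3@(1,3) a4@(1,3) a5@(1,3) a6@(0,0) | pheromone: 4 0 0 0 0 0 / 0 0 2 14 0 0 / 0 0 0 0 0 0 / 0 0 0 0 0 0
t=4: a0@(1,3) a1@(1,3) a2@(0,0) a3@(1,3) a4@(1,3) a5@(1,3) a6@(0,0) | pheromone: 5 0 0 0 0 0 / 0 0 1 18 0 0 / 0 0 0 0 0 0 / 0 0 0 0 0 0
t=5: a0@(1,3) a1@(1,3) a2@(0,0) a3@(1,3) a4@(1,3) a5@(1,3) a6@(0,0) | pheromone: 6 0 0 0 0 0 / 0 0 0 22 0 0 / 0 0 0 0 0 0 / 0 0 0 0 0 0
t=6: a0@(1,3) a1@(1,3) a2@(0,0) a3@(1,3) a4@(1,3) a5@(1,3) a6@(0,0) | pheromone: 7 0 0 0 0 0 / 0 0 0 26 0 0 / 0 0 0 0 0 0 / 0 0 0 0 0 0

F.....
...F..
......
......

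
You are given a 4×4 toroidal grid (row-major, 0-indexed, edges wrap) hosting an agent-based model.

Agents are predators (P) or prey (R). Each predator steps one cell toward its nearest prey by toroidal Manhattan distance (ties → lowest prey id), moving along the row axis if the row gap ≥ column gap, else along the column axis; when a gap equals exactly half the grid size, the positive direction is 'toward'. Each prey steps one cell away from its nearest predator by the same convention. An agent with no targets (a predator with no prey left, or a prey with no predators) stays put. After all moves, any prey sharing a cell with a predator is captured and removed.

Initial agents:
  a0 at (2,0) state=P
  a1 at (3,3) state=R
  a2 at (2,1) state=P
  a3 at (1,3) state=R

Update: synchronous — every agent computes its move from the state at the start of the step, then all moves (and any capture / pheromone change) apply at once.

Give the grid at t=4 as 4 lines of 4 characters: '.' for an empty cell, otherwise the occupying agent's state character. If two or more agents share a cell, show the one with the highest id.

....
..P.
P...
...R

t=1: a0@(3,0):P a1@(0,3):R a2@(2,2):P a3@(0,3):R
t=2: a0@(0,0):P a1@(1,3):R a2@(3,2):P a3@(1,3):R
t=3: a0@(1,0):P a1@(2,3):R a2@(0,2):P a3@(2,3):R
t=4: a0@(2,0):P a1@(3,3):R a2@(1,2):P a3@(3,3):R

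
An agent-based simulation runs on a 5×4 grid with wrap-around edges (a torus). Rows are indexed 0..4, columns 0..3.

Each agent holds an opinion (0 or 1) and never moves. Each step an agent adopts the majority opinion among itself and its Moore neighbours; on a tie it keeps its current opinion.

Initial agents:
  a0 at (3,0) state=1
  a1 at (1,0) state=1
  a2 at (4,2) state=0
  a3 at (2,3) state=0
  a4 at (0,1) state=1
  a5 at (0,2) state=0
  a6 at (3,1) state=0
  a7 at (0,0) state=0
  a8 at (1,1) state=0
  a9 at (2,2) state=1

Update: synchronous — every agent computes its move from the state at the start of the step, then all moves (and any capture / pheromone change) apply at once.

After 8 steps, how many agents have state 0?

10

t=1: a0@(3,0):0 a1@(1,0):0 a2@(4,2):0 a3@(2,3):1 a4@(0,1):0 a5@(0,2):0 a6@(3,1):0 a7@(0,0):0 a8@(1,1):0 a9@(2,2):0
t=2: a0@(3,0):0 a1@(1,0):0 a2@(4,2):0 a3@(2,3):0 a4@(0,1):0 a5@(0,2):0 a6@(3,1):0 a7@(0,0):0 a8@(1,1):0 a9@(2,2):0
t=3: (unchanged — steady state)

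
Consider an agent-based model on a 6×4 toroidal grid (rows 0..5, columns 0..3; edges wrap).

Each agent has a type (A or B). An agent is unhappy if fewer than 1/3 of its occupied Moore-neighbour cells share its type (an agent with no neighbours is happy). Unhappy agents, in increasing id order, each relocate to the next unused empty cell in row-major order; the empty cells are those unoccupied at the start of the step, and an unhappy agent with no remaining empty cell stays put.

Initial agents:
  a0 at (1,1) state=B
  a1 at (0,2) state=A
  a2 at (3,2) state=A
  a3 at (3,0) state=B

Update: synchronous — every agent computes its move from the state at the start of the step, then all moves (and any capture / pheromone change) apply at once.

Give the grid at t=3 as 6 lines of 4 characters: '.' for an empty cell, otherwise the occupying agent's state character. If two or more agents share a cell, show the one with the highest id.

t=1: a0@(0,0):B a1@(0,1):A a2@(3,2):A a3@(3,0):B
t=2: a0@(0,2):B a1@(0,3):A a2@(3,2):A a3@(3,0):B
t=3: a0@(0,0):B a1@(0,1):A a2@(3,2):A a3@(3,0):B

BA..
....
....
B.A.
....
....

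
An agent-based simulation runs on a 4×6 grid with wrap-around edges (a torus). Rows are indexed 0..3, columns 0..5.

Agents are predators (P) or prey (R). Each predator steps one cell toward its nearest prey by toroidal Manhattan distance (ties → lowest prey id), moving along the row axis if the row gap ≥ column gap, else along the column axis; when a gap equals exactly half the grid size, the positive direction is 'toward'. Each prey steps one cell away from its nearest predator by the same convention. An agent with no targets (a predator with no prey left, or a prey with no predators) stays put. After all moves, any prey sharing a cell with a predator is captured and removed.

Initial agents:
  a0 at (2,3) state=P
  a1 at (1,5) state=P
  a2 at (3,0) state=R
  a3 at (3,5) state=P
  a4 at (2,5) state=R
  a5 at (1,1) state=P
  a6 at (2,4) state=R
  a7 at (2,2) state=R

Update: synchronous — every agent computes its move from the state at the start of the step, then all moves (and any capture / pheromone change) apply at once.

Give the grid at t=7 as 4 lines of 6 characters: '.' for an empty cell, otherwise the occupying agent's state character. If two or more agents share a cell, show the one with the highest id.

t=1: a0@(2,4):P a1@(2,5):P a2@(3,1):R a3@(3,0):P a4@(3,5):R a5@(2,1):P
t=2: a0@(3,4):P a1@(3,5):P a2@(3,2):R a3@(3,1):P a4@(0,5):R a5@(3,1):P
t=3: a0@(3,3):P a1@(0,5):P a3@(3,2):P a4@(1,5):R a5@(3,2):P
t=4: a0@(0,3):P a1@(1,5):P a3@(3,3):P a4@(2,5):R a5@(3,3):P
t=5: a0@(1,3):P a1@(2,5):P a3@(3,4):P a4@(3,5):R a5@(3,4):P
t=6: a0@(2,3):P a1@(3,5):P a3@(3,5):P a4@(0,5):R a5@(3,5):P
t=7: a0@(3,3):P a1@(0,5):P a3@(0,5):P a4@(1,5):R a5@(0,5):P

.....P
.....R
......
...P..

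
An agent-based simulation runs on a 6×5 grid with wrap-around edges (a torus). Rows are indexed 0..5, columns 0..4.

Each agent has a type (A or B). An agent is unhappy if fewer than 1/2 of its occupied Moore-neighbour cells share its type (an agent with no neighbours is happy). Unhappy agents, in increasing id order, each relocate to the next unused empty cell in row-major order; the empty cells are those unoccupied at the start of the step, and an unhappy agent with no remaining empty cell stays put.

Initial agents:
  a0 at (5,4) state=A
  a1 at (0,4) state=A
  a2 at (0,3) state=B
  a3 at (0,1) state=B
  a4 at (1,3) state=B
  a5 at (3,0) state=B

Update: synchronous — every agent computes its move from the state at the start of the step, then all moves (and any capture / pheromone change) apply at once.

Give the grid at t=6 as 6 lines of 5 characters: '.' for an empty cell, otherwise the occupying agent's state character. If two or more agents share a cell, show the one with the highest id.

ABB..
...B.
.....
B....
.....
....A

t=1: a0@(5,4):A a1@(0,0):A a2@(0,2):B a3@(0,1):B a4@(1,3):B a5@(3,0):B
t=2: (unchanged — steady state)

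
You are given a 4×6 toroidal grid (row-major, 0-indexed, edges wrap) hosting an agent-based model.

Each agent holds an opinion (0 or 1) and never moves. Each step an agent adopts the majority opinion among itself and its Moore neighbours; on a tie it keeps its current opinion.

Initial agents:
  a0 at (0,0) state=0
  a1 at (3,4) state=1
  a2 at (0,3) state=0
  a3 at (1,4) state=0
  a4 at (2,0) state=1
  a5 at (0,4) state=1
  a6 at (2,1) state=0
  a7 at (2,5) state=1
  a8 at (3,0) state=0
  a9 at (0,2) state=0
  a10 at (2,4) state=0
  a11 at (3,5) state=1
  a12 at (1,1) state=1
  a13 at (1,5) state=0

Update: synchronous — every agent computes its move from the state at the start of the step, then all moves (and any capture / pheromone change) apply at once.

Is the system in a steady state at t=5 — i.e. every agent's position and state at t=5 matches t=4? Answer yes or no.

t=1: a0@(0,0):0 a1@(3,4):1 a2@(0,3):0 a3@(1,4):0 a4@(2,0):1 a5@(0,4):1 a6@(2,1):0 a7@(2,5):1 a8@(3,0):0 a9@(0,2):0 a10@(2,4):0 a11@(3,5):1 a12@(1,1):0 a13@(1,5):0
t=2: a0@(0,0):0 a1@(3,4):1 a2@(0,3):0 a3@(1,4):0 a4@(2,0):0 a5@(0,4):1 a6@(2,1):0 a7@(2,5):1 a8@(3,0):0 a9@(0,2):0 a10@(2,4):0 a11@(3,5):1 a12@(1,1):0 a13@(1,5):0
t=3: a0@(0,0):0 a1@(3,4):1 a2@(0,3):0 a3@(1,4):0 a4@(2,0):0 a5@(0,4):1 a6@(2,1):0 a7@(2,5):0 a8@(3,0):0 a9@(0,2):0 a10@(2,4):0 a11@(3,5):1 a12@(1,1):0 a13@(1,5):0
t=4: a0@(0,0):0 a1@(3,4):1 a2@(0,3):0 a3@(1,4):0 a4@(2,0):0 a5@(0,4):1 a6@(2,1):0 a7@(2,5):0 a8@(3,0):0 a9@(0,2):0 a10@(2,4):0 a11@(3,5):0 a12@(1,1):0 a13@(1,5):0
t=5: a0@(0,0):0 a1@(3,4):0 a2@(0,3):0 a3@(1,4):0 a4@(2,0):0 a5@(0,4):0 a6@(2,1):0 a7@(2,5):0 a8@(3,0):0 a9@(0,2):0 a10@(2,4):0 a11@(3,5):0 a12@(1,1):0 a13@(1,5):0

no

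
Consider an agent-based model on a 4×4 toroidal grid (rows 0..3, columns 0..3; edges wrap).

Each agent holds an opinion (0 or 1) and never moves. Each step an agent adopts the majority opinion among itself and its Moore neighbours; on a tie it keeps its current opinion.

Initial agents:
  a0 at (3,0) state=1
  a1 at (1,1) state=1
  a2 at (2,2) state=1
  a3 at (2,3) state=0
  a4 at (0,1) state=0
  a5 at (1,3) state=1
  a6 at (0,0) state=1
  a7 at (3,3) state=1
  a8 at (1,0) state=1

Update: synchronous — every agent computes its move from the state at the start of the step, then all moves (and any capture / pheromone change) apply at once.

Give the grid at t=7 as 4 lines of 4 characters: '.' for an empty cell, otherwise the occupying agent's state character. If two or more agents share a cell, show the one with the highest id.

t=1: a0@(3,0):1 a1@(1,1):1 a2@(2,2):1 a3@(2,3):1 a4@(0,1):1 a5@(1,3):1 a6@(0,0):1 a7@(3,3):1 a8@(1,0):1
t=2: (unchanged — steady state)

11..
11.1
..11
1..1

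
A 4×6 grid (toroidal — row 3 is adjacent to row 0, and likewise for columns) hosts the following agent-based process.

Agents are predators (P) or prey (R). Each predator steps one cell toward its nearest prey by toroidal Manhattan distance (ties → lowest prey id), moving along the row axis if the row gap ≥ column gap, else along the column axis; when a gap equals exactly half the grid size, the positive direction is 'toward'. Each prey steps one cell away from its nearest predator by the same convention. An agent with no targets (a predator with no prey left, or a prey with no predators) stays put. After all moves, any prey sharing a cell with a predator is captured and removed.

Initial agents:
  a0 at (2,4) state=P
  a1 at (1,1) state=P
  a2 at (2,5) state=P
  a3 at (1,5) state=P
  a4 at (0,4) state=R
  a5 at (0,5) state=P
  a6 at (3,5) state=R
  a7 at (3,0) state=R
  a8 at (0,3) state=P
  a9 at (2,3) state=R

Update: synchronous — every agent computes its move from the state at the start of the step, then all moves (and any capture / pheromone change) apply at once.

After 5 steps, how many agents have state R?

t=1: a0@(2,3):P a1@(2,1):P a2@(3,5):P a3@(0,5):P a4@(0,3):R a5@(0,4):P a7@(0,0):R a8@(0,4):P a9@(2,2):R
t=2: a0@(2,2):P a1@(2,2):P a2@(0,5):P a3@(0,0):P a4@(0,2):R a5@(0,3):P a7@(0,1):R a8@(0,3):P a9@(2,1):R
t=3: a0@(2,1):P a1@(2,1):P a2@(0,0):P a3@(0,1):P a5@(0,2):P a8@(0,2):P a9@(2,0):R
t=4: a0@(2,0):P a1@(2,0):P a2@(1,0):P a3@(1,1):P a5@(1,2):P a8@(1,2):P a9@(2,5):R
t=5: a0@(2,5):P a1@(2,5):P a2@(2,0):P a3@(1,0):P a5@(1,3):P a8@(1,3):P a9@(2,4):R

1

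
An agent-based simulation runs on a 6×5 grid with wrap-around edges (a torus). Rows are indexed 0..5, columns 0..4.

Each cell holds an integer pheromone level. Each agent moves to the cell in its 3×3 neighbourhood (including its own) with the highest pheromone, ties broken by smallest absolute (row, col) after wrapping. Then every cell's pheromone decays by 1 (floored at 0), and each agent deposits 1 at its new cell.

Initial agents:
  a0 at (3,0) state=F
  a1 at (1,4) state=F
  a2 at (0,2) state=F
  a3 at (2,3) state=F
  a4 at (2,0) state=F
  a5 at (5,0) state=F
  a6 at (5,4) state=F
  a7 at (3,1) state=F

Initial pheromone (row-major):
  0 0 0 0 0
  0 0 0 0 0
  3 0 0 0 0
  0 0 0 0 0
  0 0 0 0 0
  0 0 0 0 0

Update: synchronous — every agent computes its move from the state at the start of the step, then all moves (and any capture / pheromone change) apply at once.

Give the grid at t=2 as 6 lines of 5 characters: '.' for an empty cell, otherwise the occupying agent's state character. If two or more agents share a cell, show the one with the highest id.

FF...
.....
F....
.....
.....
.....

t=1: a0@(2,0) a1@(2,0) a2@(0,1) a3@(1,2) a4@(2,0) a5@(0,0) a6@(0,0) a7@(2,0) | pheromone: 2 1 0 0 0 / 0 0 1 0 0 / 6 0 0 0 0 / 0 0 0 0 0 / 0 0 0 0 0 / 0 0 0 0 0
t=2: a0@(2,0) a1@(2,0) a2@(0,0) a3@(0,1) a4@(2,0) a5@(0,0) a6@(0,0) a7@(2,0) | pheromone: 4 1 0 0 0 / 0 0 0 0 0 / 9 0 0 0 0 / 0 0 0 0 0 / 0 0 0 0 0 / 0 0 0 0 0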